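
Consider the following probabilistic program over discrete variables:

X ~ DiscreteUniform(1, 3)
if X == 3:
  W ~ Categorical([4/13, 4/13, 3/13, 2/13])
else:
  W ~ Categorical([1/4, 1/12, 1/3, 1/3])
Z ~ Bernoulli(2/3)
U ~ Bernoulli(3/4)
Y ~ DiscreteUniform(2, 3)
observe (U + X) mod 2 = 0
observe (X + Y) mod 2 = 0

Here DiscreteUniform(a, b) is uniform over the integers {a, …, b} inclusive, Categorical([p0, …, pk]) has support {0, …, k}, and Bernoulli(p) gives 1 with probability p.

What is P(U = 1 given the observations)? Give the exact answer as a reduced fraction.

Enumerate traces; 24 have nonzero weight after conditioning:
  (X=1, W=0, Z=0, U=1, Y=3) weight 1/96
  (X=1, W=0, Z=1, U=1, Y=3) weight 1/48
  (X=1, W=1, Z=0, U=1, Y=3) weight 1/288
  (X=1, W=1, Z=1, U=1, Y=3) weight 1/144
  (X=1, W=2, Z=0, U=1, Y=3) weight 1/72
  (X=1, W=2, Z=1, U=1, Y=3) weight 1/36
  (X=1, W=3, Z=0, U=1, Y=3) weight 1/72
  (X=1, W=3, Z=1, U=1, Y=3) weight 1/36
  (X=2, W=0, Z=0, U=0, Y=2) weight 1/288
  … 15 more
Group by U:
  weight(U=0) = 1/24
  weight(U=1) = 1/4
Total weight = 1/24 + 1/4 = 7/24
P(U=0 | obs) = 1/24 / 7/24 = 1/7
P(U=1 | obs) = 1/4 / 7/24 = 6/7

P(U = 1 | obs) = 6/7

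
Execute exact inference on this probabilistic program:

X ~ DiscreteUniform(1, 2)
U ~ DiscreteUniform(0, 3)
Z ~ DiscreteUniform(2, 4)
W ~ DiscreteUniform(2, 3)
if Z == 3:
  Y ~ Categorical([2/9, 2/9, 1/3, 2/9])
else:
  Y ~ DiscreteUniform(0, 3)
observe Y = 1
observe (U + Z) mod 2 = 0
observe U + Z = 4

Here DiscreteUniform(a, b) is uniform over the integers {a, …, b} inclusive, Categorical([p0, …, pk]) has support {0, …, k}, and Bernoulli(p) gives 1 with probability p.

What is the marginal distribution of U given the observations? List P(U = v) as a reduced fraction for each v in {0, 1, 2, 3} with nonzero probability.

P(U=0) = 9/26, P(U=1) = 4/13, P(U=2) = 9/26

Enumerate traces; 12 have nonzero weight after conditioning:
  (X=1, U=0, Z=4, W=2, Y=1) weight 1/192
  (X=1, U=0, Z=4, W=3, Y=1) weight 1/192
  (X=1, U=1, Z=3, W=2, Y=1) weight 1/216
  (X=1, U=1, Z=3, W=3, Y=1) weight 1/216
  (X=1, U=2, Z=2, W=2, Y=1) weight 1/192
  (X=1, U=2, Z=2, W=3, Y=1) weight 1/192
  (X=2, U=0, Z=4, W=2, Y=1) weight 1/192
  (X=2, U=0, Z=4, W=3, Y=1) weight 1/192
  … 4 more
Group by U:
  weight(U=0) = 1/48
  weight(U=1) = 1/54
  weight(U=2) = 1/48
Total weight = 1/48 + 1/54 + 1/48 = 13/216
P(U=0 | obs) = 1/48 / 13/216 = 9/26
P(U=1 | obs) = 1/54 / 13/216 = 4/13
P(U=2 | obs) = 1/48 / 13/216 = 9/26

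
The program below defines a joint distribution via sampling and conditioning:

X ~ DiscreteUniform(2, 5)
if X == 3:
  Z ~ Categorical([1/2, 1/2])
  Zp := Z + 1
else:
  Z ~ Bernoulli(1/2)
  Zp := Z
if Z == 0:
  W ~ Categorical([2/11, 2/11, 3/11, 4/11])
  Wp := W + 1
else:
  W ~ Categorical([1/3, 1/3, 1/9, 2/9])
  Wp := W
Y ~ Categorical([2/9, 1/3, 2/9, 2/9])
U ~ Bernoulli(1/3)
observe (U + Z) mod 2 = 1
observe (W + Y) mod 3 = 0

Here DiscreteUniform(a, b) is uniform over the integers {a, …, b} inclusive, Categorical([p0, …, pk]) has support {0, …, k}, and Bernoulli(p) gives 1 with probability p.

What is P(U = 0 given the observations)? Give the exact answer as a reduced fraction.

P(U = 0 | obs) = 638/971

Enumerate traces; 48 have nonzero weight after conditioning:
  (X=2, Z=0, W=0, Y=0, U=1) weight 1/594
  (X=2, Z=0, W=0, Y=3, U=1) weight 1/594
  (X=2, Z=0, W=1, Y=2, U=1) weight 1/594
  (X=2, Z=0, W=2, Y=1, U=1) weight 1/264
  (X=2, Z=0, W=3, Y=0, U=1) weight 1/297
  (X=2, Z=0, W=3, Y=3, U=1) weight 1/297
  (X=2, Z=1, W=0, Y=0, U=0) weight 1/162
  (X=2, Z=1, W=0, Y=3, U=0) weight 1/162
  … 40 more
Group by U:
  weight(U=0) = 29/243
  weight(U=1) = 37/594
Total weight = 29/243 + 37/594 = 971/5346
P(U=0 | obs) = 29/243 / 971/5346 = 638/971
P(U=1 | obs) = 37/594 / 971/5346 = 333/971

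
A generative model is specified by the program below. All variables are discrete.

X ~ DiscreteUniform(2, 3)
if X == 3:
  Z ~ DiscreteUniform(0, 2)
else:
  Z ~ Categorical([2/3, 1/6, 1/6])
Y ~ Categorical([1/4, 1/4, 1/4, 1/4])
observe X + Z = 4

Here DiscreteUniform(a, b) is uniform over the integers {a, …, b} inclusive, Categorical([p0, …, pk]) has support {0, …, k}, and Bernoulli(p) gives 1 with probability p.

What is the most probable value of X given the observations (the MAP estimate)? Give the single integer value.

Enumerate traces; 8 have nonzero weight after conditioning:
  (X=2, Z=2, Y=0) weight 1/48
  (X=2, Z=2, Y=1) weight 1/48
  (X=2, Z=2, Y=2) weight 1/48
  (X=2, Z=2, Y=3) weight 1/48
  (X=3, Z=1, Y=0) weight 1/24
  (X=3, Z=1, Y=1) weight 1/24
  (X=3, Z=1, Y=2) weight 1/24
  (X=3, Z=1, Y=3) weight 1/24
Group by X:
  weight(X=2) = 1/12
  weight(X=3) = 1/6
Total weight = 1/12 + 1/6 = 1/4
P(X=2 | obs) = 1/12 / 1/4 = 1/3
P(X=3 | obs) = 1/6 / 1/4 = 2/3
argmax = 3

argmax_v P(X = v | obs) = 3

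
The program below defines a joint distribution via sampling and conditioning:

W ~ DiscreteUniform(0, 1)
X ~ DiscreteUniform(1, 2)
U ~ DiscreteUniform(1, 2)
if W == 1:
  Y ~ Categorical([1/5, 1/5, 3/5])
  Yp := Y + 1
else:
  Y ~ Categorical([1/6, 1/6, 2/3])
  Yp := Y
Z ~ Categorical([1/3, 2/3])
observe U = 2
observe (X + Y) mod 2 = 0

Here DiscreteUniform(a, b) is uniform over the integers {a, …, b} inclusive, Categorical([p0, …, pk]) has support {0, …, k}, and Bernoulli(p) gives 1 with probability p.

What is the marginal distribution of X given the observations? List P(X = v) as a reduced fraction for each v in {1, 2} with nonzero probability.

Enumerate traces; 12 have nonzero weight after conditioning:
  (W=0, X=1, U=2, Y=1, Z=0) weight 1/144
  (W=0, X=1, U=2, Y=1, Z=1) weight 1/72
  (W=0, X=2, U=2, Y=0, Z=0) weight 1/144
  (W=0, X=2, U=2, Y=0, Z=1) weight 1/72
  (W=0, X=2, U=2, Y=2, Z=0) weight 1/36
  (W=0, X=2, U=2, Y=2, Z=1) weight 1/18
  (W=1, X=1, U=2, Y=1, Z=0) weight 1/120
  (W=1, X=1, U=2, Y=1, Z=1) weight 1/60
  … 4 more
Group by X:
  weight(X=1) = 11/240
  weight(X=2) = 49/240
Total weight = 11/240 + 49/240 = 1/4
P(X=1 | obs) = 11/240 / 1/4 = 11/60
P(X=2 | obs) = 49/240 / 1/4 = 49/60

P(X=1) = 11/60, P(X=2) = 49/60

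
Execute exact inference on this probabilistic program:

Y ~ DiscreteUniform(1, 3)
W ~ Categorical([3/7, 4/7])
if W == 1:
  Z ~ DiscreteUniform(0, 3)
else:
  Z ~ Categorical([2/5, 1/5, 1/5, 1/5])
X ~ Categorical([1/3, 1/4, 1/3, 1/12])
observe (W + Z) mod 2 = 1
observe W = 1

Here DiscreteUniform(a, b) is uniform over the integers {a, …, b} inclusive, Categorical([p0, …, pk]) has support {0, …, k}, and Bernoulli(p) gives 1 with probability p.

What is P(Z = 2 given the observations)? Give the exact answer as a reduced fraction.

Enumerate traces; 24 have nonzero weight after conditioning:
  (Y=1, W=1, Z=0, X=0) weight 1/63
  (Y=1, W=1, Z=0, X=1) weight 1/84
  (Y=1, W=1, Z=0, X=2) weight 1/63
  (Y=1, W=1, Z=0, X=3) weight 1/252
  (Y=1, W=1, Z=2, X=0) weight 1/63
  (Y=1, W=1, Z=2, X=1) weight 1/84
  (Y=1, W=1, Z=2, X=2) weight 1/63
  (Y=1, W=1, Z=2, X=3) weight 1/252
  … 16 more
Group by Z:
  weight(Z=0) = 1/7
  weight(Z=2) = 1/7
Total weight = 1/7 + 1/7 = 2/7
P(Z=0 | obs) = 1/7 / 2/7 = 1/2
P(Z=2 | obs) = 1/7 / 2/7 = 1/2

P(Z = 2 | obs) = 1/2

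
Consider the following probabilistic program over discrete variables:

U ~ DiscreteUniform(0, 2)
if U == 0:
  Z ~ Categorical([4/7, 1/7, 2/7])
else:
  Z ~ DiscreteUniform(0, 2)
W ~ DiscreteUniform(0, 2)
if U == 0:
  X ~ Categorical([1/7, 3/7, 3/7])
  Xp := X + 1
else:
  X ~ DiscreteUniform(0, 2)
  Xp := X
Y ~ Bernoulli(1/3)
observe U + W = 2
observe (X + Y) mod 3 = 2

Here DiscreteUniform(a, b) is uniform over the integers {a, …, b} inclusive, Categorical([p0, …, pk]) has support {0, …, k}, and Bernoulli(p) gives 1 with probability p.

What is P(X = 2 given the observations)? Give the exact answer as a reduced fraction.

Enumerate traces; 18 have nonzero weight after conditioning:
  (U=0, Z=0, W=2, X=1, Y=1) weight 4/441
  (U=0, Z=0, W=2, X=2, Y=0) weight 8/441
  (U=0, Z=1, W=2, X=1, Y=1) weight 1/441
  (U=0, Z=1, W=2, X=2, Y=0) weight 2/441
  (U=0, Z=2, W=2, X=1, Y=1) weight 2/441
  (U=0, Z=2, W=2, X=2, Y=0) weight 4/441
  (U=1, Z=0, W=1, X=1, Y=1) weight 1/243
  (U=1, Z=0, W=1, X=2, Y=0) weight 2/243
  … 10 more
Group by X:
  weight(X=1) = 23/567
  weight(X=2) = 46/567
Total weight = 23/567 + 46/567 = 23/189
P(X=1 | obs) = 23/567 / 23/189 = 1/3
P(X=2 | obs) = 46/567 / 23/189 = 2/3

P(X = 2 | obs) = 2/3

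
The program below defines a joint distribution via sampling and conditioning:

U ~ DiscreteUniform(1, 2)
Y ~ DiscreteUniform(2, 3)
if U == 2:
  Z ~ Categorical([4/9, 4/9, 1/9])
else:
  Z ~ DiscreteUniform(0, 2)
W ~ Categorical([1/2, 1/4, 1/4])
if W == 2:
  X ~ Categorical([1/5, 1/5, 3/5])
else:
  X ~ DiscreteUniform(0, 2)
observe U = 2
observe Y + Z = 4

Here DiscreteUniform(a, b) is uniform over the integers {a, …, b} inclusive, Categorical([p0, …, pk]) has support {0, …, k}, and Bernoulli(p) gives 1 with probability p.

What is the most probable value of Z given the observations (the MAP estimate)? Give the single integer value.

argmax_v P(Z = v | obs) = 1

Enumerate traces; 18 have nonzero weight after conditioning:
  (U=2, Y=2, Z=2, W=0, X=0) weight 1/216
  (U=2, Y=2, Z=2, W=0, X=1) weight 1/216
  (U=2, Y=2, Z=2, W=0, X=2) weight 1/216
  (U=2, Y=2, Z=2, W=1, X=0) weight 1/432
  (U=2, Y=2, Z=2, W=1, X=1) weight 1/432
  (U=2, Y=2, Z=2, W=1, X=2) weight 1/432
  (U=2, Y=2, Z=2, W=2, X=0) weight 1/720
  (U=2, Y=2, Z=2, W=2, X=1) weight 1/720
  (U=2, Y=3, Z=1, W=0, X=0) weight 1/54
  … 9 more
Group by Z:
  weight(Z=1) = 1/9
  weight(Z=2) = 1/36
Total weight = 1/9 + 1/36 = 5/36
P(Z=1 | obs) = 1/9 / 5/36 = 4/5
P(Z=2 | obs) = 1/36 / 5/36 = 1/5
argmax = 1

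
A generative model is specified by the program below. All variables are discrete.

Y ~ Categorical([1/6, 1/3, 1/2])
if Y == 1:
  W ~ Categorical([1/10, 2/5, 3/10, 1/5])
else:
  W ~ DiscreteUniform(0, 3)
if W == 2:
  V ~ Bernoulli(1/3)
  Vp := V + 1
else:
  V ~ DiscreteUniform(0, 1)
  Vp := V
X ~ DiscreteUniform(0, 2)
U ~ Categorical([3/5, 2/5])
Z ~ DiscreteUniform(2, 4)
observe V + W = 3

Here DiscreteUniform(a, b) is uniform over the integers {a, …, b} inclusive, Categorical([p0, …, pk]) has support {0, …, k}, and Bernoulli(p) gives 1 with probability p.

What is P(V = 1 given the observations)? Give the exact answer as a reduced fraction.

Enumerate traces; 108 have nonzero weight after conditioning:
  (Y=0, W=2, V=1, X=0, U=0, Z=2) weight 1/1080
  (Y=0, W=2, V=1, X=0, U=0, Z=3) weight 1/1080
  (Y=0, W=2, V=1, X=0, U=0, Z=4) weight 1/1080
  (Y=0, W=2, V=1, X=0, U=1, Z=2) weight 1/1620
  (Y=0, W=2, V=1, X=0, U=1, Z=3) weight 1/1620
  (Y=0, W=2, V=1, X=0, U=1, Z=4) weight 1/1620
  (Y=0, W=2, V=1, X=1, U=0, Z=2) weight 1/1080
  (Y=0, W=2, V=1, X=1, U=0, Z=3) weight 1/1080
  (Y=0, W=3, V=0, X=0, U=0, Z=2) weight 1/720
  … 99 more
Group by V:
  weight(V=0) = 7/60
  weight(V=1) = 4/45
Total weight = 7/60 + 4/45 = 37/180
P(V=0 | obs) = 7/60 / 37/180 = 21/37
P(V=1 | obs) = 4/45 / 37/180 = 16/37

P(V = 1 | obs) = 16/37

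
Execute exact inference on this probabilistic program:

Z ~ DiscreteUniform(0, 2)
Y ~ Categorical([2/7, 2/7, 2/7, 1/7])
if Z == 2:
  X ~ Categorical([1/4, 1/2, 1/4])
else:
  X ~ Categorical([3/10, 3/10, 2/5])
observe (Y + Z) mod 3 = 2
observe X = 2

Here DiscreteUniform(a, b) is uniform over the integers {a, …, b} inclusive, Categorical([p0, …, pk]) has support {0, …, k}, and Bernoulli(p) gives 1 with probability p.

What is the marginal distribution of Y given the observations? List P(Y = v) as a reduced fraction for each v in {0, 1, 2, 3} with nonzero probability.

Enumerate traces; 4 have nonzero weight after conditioning:
  (Z=0, Y=2, X=2) weight 4/105
  (Z=1, Y=1, X=2) weight 4/105
  (Z=2, Y=0, X=2) weight 1/42
  (Z=2, Y=3, X=2) weight 1/84
Group by Y:
  weight(Y=0) = 1/42
  weight(Y=1) = 4/105
  weight(Y=2) = 4/105
  weight(Y=3) = 1/84
Total weight = 1/42 + 4/105 + 4/105 + 1/84 = 47/420
P(Y=0 | obs) = 1/42 / 47/420 = 10/47
P(Y=1 | obs) = 4/105 / 47/420 = 16/47
P(Y=2 | obs) = 4/105 / 47/420 = 16/47
P(Y=3 | obs) = 1/84 / 47/420 = 5/47

P(Y=0) = 10/47, P(Y=1) = 16/47, P(Y=2) = 16/47, P(Y=3) = 5/47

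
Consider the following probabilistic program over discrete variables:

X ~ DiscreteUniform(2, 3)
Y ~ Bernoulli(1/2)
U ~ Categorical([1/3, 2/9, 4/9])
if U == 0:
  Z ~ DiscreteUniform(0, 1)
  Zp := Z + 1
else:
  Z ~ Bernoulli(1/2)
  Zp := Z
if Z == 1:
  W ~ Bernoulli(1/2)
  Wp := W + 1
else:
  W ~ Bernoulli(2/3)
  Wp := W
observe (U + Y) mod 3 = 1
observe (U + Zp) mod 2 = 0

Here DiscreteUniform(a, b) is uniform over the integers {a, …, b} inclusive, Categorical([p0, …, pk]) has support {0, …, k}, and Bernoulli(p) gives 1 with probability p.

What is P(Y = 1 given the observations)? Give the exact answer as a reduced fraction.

Enumerate traces; 8 have nonzero weight after conditioning:
  (X=2, Y=0, U=1, Z=1, W=0) weight 1/72
  (X=2, Y=0, U=1, Z=1, W=1) weight 1/72
  (X=2, Y=1, U=0, Z=1, W=0) weight 1/48
  (X=2, Y=1, U=0, Z=1, W=1) weight 1/48
  (X=3, Y=0, U=1, Z=1, W=0) weight 1/72
  (X=3, Y=0, U=1, Z=1, W=1) weight 1/72
  (X=3, Y=1, U=0, Z=1, W=0) weight 1/48
  (X=3, Y=1, U=0, Z=1, W=1) weight 1/48
Group by Y:
  weight(Y=0) = 1/18
  weight(Y=1) = 1/12
Total weight = 1/18 + 1/12 = 5/36
P(Y=0 | obs) = 1/18 / 5/36 = 2/5
P(Y=1 | obs) = 1/12 / 5/36 = 3/5

P(Y = 1 | obs) = 3/5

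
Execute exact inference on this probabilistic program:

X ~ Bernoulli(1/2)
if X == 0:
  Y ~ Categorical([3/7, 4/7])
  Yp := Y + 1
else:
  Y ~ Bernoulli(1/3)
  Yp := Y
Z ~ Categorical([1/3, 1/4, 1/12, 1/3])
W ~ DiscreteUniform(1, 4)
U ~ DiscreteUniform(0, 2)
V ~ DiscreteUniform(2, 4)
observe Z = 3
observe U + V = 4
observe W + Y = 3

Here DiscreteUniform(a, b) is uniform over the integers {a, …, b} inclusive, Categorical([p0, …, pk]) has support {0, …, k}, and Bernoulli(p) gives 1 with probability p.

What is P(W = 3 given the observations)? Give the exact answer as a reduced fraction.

Enumerate traces; 12 have nonzero weight after conditioning:
  (X=0, Y=0, Z=3, W=3, U=0, V=4) weight 1/504
  (X=0, Y=0, Z=3, W=3, U=1, V=3) weight 1/504
  (X=0, Y=0, Z=3, W=3, U=2, V=2) weight 1/504
  (X=0, Y=1, Z=3, W=2, U=0, V=4) weight 1/378
  (X=0, Y=1, Z=3, W=2, U=1, V=3) weight 1/378
  (X=0, Y=1, Z=3, W=2, U=2, V=2) weight 1/378
  (X=1, Y=0, Z=3, W=3, U=0, V=4) weight 1/324
  (X=1, Y=0, Z=3, W=3, U=1, V=3) weight 1/324
  … 4 more
Group by W:
  weight(W=2) = 19/1512
  weight(W=3) = 23/1512
Total weight = 19/1512 + 23/1512 = 1/36
P(W=2 | obs) = 19/1512 / 1/36 = 19/42
P(W=3 | obs) = 23/1512 / 1/36 = 23/42

P(W = 3 | obs) = 23/42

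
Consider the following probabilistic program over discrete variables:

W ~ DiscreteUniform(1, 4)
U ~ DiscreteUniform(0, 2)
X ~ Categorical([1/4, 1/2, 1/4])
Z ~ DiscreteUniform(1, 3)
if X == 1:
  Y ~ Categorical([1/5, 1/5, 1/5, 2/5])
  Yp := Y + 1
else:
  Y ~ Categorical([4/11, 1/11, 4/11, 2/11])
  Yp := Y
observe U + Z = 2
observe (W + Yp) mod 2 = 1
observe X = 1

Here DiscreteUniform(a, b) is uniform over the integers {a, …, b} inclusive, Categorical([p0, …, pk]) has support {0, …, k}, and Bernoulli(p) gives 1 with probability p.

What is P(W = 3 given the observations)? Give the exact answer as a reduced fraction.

Enumerate traces; 16 have nonzero weight after conditioning:
  (W=1, U=0, X=1, Z=2, Y=1) weight 1/360
  (W=1, U=0, X=1, Z=2, Y=3) weight 1/180
  (W=1, U=1, X=1, Z=1, Y=1) weight 1/360
  (W=1, U=1, X=1, Z=1, Y=3) weight 1/180
  (W=2, U=0, X=1, Z=2, Y=0) weight 1/360
  (W=2, U=0, X=1, Z=2, Y=2) weight 1/360
  (W=2, U=1, X=1, Z=1, Y=0) weight 1/360
  (W=2, U=1, X=1, Z=1, Y=2) weight 1/360
  (W=3, U=0, X=1, Z=2, Y=1) weight 1/360
  (W=4, U=0, X=1, Z=2, Y=0) weight 1/360
  … 6 more
Group by W:
  weight(W=1) = 1/60
  weight(W=2) = 1/90
  weight(W=3) = 1/60
  weight(W=4) = 1/90
Total weight = 1/60 + 1/90 + 1/60 + 1/90 = 1/18
P(W=1 | obs) = 1/60 / 1/18 = 3/10
P(W=2 | obs) = 1/90 / 1/18 = 1/5
P(W=3 | obs) = 1/60 / 1/18 = 3/10
P(W=4 | obs) = 1/90 / 1/18 = 1/5

P(W = 3 | obs) = 3/10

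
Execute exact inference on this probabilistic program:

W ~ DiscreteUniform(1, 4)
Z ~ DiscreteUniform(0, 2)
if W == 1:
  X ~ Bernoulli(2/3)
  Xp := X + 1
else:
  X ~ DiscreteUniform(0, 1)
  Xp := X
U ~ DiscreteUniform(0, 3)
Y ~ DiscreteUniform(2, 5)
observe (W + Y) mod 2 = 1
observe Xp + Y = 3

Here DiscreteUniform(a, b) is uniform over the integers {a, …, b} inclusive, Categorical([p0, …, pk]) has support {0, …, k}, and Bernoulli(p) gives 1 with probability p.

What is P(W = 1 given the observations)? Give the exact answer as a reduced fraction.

P(W = 1 | obs) = 2/11

Enumerate traces; 48 have nonzero weight after conditioning:
  (W=1, Z=0, X=0, U=0, Y=2) weight 1/576
  (W=1, Z=0, X=0, U=1, Y=2) weight 1/576
  (W=1, Z=0, X=0, U=2, Y=2) weight 1/576
  (W=1, Z=0, X=0, U=3, Y=2) weight 1/576
  (W=1, Z=1, X=0, U=0, Y=2) weight 1/576
  (W=1, Z=1, X=0, U=1, Y=2) weight 1/576
  (W=1, Z=1, X=0, U=2, Y=2) weight 1/576
  (W=1, Z=1, X=0, U=3, Y=2) weight 1/576
  (W=2, Z=0, X=0, U=0, Y=3) weight 1/384
  (W=3, Z=0, X=1, U=0, Y=2) weight 1/384
  … 38 more
Group by W:
  weight(W=1) = 1/48
  weight(W=2) = 1/32
  weight(W=3) = 1/32
  weight(W=4) = 1/32
Total weight = 1/48 + 1/32 + 1/32 + 1/32 = 11/96
P(W=1 | obs) = 1/48 / 11/96 = 2/11
P(W=2 | obs) = 1/32 / 11/96 = 3/11
P(W=3 | obs) = 1/32 / 11/96 = 3/11
P(W=4 | obs) = 1/32 / 11/96 = 3/11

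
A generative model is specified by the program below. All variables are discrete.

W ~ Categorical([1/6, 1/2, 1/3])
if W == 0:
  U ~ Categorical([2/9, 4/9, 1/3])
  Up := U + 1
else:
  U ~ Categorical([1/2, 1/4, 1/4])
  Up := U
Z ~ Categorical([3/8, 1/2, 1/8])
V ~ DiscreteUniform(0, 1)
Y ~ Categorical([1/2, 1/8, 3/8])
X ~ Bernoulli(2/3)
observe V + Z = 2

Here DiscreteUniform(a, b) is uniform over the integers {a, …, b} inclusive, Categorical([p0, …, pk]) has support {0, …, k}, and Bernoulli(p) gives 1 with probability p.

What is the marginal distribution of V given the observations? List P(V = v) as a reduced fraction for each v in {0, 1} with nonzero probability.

Enumerate traces; 108 have nonzero weight after conditioning:
  (W=0, U=0, Z=1, V=1, Y=0, X=0) weight 1/648
  (W=0, U=0, Z=1, V=1, Y=0, X=1) weight 1/324
  (W=0, U=0, Z=1, V=1, Y=1, X=0) weight 1/2592
  (W=0, U=0, Z=1, V=1, Y=1, X=1) weight 1/1296
  (W=0, U=0, Z=1, V=1, Y=2, X=0) weight 1/864
  (W=0, U=0, Z=1, V=1, Y=2, X=1) weight 1/432
  (W=0, U=0, Z=2, V=0, Y=0, X=0) weight 1/2592
  (W=0, U=0, Z=2, V=0, Y=0, X=1) weight 1/1296
  … 100 more
Group by V:
  weight(V=0) = 1/16
  weight(V=1) = 1/4
Total weight = 1/16 + 1/4 = 5/16
P(V=0 | obs) = 1/16 / 5/16 = 1/5
P(V=1 | obs) = 1/4 / 5/16 = 4/5

P(V=0) = 1/5, P(V=1) = 4/5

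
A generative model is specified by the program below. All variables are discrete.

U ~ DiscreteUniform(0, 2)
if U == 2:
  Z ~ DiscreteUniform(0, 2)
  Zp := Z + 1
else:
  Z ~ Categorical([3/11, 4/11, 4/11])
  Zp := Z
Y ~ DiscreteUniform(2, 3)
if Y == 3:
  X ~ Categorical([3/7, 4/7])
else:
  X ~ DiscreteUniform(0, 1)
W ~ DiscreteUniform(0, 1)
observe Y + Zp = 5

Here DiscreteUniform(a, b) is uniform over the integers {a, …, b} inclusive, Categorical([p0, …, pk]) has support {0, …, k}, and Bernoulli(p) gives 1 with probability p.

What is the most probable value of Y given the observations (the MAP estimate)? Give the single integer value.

Enumerate traces; 16 have nonzero weight after conditioning:
  (U=0, Z=2, Y=3, X=0, W=0) weight 1/77
  (U=0, Z=2, Y=3, X=0, W=1) weight 1/77
  (U=0, Z=2, Y=3, X=1, W=0) weight 4/231
  (U=0, Z=2, Y=3, X=1, W=1) weight 4/231
  (U=1, Z=2, Y=3, X=0, W=0) weight 1/77
  (U=1, Z=2, Y=3, X=0, W=1) weight 1/77
  (U=1, Z=2, Y=3, X=1, W=0) weight 4/231
  (U=1, Z=2, Y=3, X=1, W=1) weight 4/231
  (U=2, Z=2, Y=2, X=0, W=0) weight 1/72
  … 7 more
Group by Y:
  weight(Y=2) = 1/18
  weight(Y=3) = 35/198
Total weight = 1/18 + 35/198 = 23/99
P(Y=2 | obs) = 1/18 / 23/99 = 11/46
P(Y=3 | obs) = 35/198 / 23/99 = 35/46
argmax = 3

argmax_v P(Y = v | obs) = 3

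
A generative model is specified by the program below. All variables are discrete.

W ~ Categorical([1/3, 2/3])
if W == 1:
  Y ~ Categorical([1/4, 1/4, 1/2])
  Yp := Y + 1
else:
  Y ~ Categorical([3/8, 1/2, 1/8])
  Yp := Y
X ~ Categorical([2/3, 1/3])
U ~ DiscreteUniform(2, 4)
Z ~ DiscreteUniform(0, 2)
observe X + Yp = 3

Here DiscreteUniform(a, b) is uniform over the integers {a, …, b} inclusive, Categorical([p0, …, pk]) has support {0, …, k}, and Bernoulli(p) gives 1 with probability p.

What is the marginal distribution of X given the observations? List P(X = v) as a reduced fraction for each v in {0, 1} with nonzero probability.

P(X=0) = 16/21, P(X=1) = 5/21

Enumerate traces; 27 have nonzero weight after conditioning:
  (W=0, Y=2, X=1, U=2, Z=0) weight 1/648
  (W=0, Y=2, X=1, U=2, Z=1) weight 1/648
  (W=0, Y=2, X=1, U=2, Z=2) weight 1/648
  (W=0, Y=2, X=1, U=3, Z=0) weight 1/648
  (W=0, Y=2, X=1, U=3, Z=1) weight 1/648
  (W=0, Y=2, X=1, U=3, Z=2) weight 1/648
  (W=0, Y=2, X=1, U=4, Z=0) weight 1/648
  (W=0, Y=2, X=1, U=4, Z=1) weight 1/648
  (W=1, Y=2, X=0, U=2, Z=0) weight 2/81
  … 18 more
Group by X:
  weight(X=0) = 2/9
  weight(X=1) = 5/72
Total weight = 2/9 + 5/72 = 7/24
P(X=0 | obs) = 2/9 / 7/24 = 16/21
P(X=1 | obs) = 5/72 / 7/24 = 5/21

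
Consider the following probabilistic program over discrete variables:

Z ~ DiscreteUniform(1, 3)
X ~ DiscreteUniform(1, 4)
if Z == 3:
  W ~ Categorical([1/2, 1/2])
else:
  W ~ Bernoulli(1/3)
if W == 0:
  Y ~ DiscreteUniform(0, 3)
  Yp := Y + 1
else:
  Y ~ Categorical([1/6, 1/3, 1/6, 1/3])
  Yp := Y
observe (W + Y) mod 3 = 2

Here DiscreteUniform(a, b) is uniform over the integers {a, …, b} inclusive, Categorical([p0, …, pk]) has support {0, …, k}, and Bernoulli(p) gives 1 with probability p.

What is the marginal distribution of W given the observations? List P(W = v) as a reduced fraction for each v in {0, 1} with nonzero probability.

Enumerate traces; 24 have nonzero weight after conditioning:
  (Z=1, X=1, W=0, Y=2) weight 1/72
  (Z=1, X=1, W=1, Y=1) weight 1/108
  (Z=1, X=2, W=0, Y=2) weight 1/72
  (Z=1, X=2, W=1, Y=1) weight 1/108
  (Z=1, X=3, W=0, Y=2) weight 1/72
  (Z=1, X=3, W=1, Y=1) weight 1/108
  (Z=1, X=4, W=0, Y=2) weight 1/72
  (Z=1, X=4, W=1, Y=1) weight 1/108
  … 16 more
Group by W:
  weight(W=0) = 11/72
  weight(W=1) = 7/54
Total weight = 11/72 + 7/54 = 61/216
P(W=0 | obs) = 11/72 / 61/216 = 33/61
P(W=1 | obs) = 7/54 / 61/216 = 28/61

P(W=0) = 33/61, P(W=1) = 28/61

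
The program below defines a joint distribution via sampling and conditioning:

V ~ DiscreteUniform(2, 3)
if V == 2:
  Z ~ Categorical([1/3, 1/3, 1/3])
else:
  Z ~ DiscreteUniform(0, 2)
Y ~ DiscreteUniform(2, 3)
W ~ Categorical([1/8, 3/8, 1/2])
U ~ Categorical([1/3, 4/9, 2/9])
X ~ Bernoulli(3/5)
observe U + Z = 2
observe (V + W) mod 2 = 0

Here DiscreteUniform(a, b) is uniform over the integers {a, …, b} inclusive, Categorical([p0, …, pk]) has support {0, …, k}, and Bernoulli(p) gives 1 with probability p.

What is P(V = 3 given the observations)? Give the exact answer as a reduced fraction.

P(V = 3 | obs) = 3/8

Enumerate traces; 36 have nonzero weight after conditioning:
  (V=2, Z=0, Y=2, W=0, U=2, X=0) weight 1/1080
  (V=2, Z=0, Y=2, W=0, U=2, X=1) weight 1/720
  (V=2, Z=0, Y=2, W=2, U=2, X=0) weight 1/270
  (V=2, Z=0, Y=2, W=2, U=2, X=1) weight 1/180
  (V=2, Z=0, Y=3, W=0, U=2, X=0) weight 1/1080
  (V=2, Z=0, Y=3, W=0, U=2, X=1) weight 1/720
  (V=2, Z=0, Y=3, W=2, U=2, X=0) weight 1/270
  (V=2, Z=0, Y=3, W=2, U=2, X=1) weight 1/180
  (V=3, Z=0, Y=2, W=1, U=2, X=0) weight 1/360
  … 27 more
Group by V:
  weight(V=2) = 5/48
  weight(V=3) = 1/16
Total weight = 5/48 + 1/16 = 1/6
P(V=2 | obs) = 5/48 / 1/6 = 5/8
P(V=3 | obs) = 1/16 / 1/6 = 3/8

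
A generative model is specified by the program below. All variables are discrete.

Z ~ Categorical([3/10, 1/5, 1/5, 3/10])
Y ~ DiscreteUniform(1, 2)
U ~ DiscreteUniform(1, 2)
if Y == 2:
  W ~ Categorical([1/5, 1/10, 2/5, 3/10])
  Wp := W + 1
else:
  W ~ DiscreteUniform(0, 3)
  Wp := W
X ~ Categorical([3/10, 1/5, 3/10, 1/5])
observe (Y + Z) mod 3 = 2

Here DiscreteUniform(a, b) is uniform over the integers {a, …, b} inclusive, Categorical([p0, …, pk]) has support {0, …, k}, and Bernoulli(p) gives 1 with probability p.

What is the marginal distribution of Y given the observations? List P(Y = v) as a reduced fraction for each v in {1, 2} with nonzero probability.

Enumerate traces; 96 have nonzero weight after conditioning:
  (Z=0, Y=2, U=1, W=0, X=0) weight 9/2000
  (Z=0, Y=2, U=1, W=0, X=1) weight 3/1000
  (Z=0, Y=2, U=1, W=0, X=2) weight 9/2000
  (Z=0, Y=2, U=1, W=0, X=3) weight 3/1000
  (Z=0, Y=2, U=1, W=1, X=0) weight 9/4000
  (Z=0, Y=2, U=1, W=1, X=1) weight 3/2000
  (Z=0, Y=2, U=1, W=1, X=2) weight 9/4000
  (Z=0, Y=2, U=1, W=1, X=3) weight 3/2000
  (Z=1, Y=1, U=1, W=0, X=0) weight 3/800
  … 87 more
Group by Y:
  weight(Y=1) = 1/10
  weight(Y=2) = 3/10
Total weight = 1/10 + 3/10 = 2/5
P(Y=1 | obs) = 1/10 / 2/5 = 1/4
P(Y=2 | obs) = 3/10 / 2/5 = 3/4

P(Y=1) = 1/4, P(Y=2) = 3/4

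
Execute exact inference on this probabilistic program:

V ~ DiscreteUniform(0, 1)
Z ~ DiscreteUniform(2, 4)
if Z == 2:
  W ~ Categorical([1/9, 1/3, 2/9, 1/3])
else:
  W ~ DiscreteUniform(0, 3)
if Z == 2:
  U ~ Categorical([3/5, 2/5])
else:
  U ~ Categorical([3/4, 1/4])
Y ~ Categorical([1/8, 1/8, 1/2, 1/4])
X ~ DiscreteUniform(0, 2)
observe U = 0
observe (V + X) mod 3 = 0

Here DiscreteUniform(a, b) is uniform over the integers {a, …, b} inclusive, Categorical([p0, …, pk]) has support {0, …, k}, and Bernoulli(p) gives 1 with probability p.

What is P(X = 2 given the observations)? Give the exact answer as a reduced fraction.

P(X = 2 | obs) = 1/2

Enumerate traces; 96 have nonzero weight after conditioning:
  (V=0, Z=2, W=0, U=0, Y=0, X=0) weight 1/2160
  (V=0, Z=2, W=0, U=0, Y=1, X=0) weight 1/2160
  (V=0, Z=2, W=0, U=0, Y=2, X=0) weight 1/540
  (V=0, Z=2, W=0, U=0, Y=3, X=0) weight 1/1080
  (V=0, Z=2, W=1, U=0, Y=0, X=0) weight 1/720
  (V=0, Z=2, W=1, U=0, Y=1, X=0) weight 1/720
  (V=0, Z=2, W=1, U=0, Y=2, X=0) weight 1/180
  (V=0, Z=2, W=1, U=0, Y=3, X=0) weight 1/360
  (V=1, Z=2, W=0, U=0, Y=0, X=2) weight 1/2160
  … 87 more
Group by X:
  weight(X=0) = 7/60
  weight(X=2) = 7/60
Total weight = 7/60 + 7/60 = 7/30
P(X=0 | obs) = 7/60 / 7/30 = 1/2
P(X=2 | obs) = 7/60 / 7/30 = 1/2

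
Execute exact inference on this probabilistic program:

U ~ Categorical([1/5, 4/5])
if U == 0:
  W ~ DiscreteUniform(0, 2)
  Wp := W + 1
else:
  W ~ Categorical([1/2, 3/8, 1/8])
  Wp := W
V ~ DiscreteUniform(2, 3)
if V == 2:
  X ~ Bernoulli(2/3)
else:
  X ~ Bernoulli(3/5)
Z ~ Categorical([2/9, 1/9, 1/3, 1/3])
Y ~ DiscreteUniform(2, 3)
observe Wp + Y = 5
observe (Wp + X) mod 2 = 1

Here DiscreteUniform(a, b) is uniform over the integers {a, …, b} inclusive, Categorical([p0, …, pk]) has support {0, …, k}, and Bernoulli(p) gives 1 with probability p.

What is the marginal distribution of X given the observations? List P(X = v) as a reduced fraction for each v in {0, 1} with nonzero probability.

P(X=0) = 22/117, P(X=1) = 95/117

Enumerate traces; 24 have nonzero weight after conditioning:
  (U=0, W=1, V=2, X=1, Z=0, Y=3) weight 1/405
  (U=0, W=1, V=2, X=1, Z=1, Y=3) weight 1/810
  (U=0, W=1, V=2, X=1, Z=2, Y=3) weight 1/270
  (U=0, W=1, V=2, X=1, Z=3, Y=3) weight 1/270
  (U=0, W=1, V=3, X=1, Z=0, Y=3) weight 1/450
  (U=0, W=1, V=3, X=1, Z=1, Y=3) weight 1/900
  (U=0, W=1, V=3, X=1, Z=2, Y=3) weight 1/300
  (U=0, W=1, V=3, X=1, Z=3, Y=3) weight 1/300
  (U=0, W=2, V=2, X=0, Z=0, Y=2) weight 1/810
  … 15 more
Group by X:
  weight(X=0) = 11/900
  weight(X=1) = 19/360
Total weight = 11/900 + 19/360 = 13/200
P(X=0 | obs) = 11/900 / 13/200 = 22/117
P(X=1 | obs) = 19/360 / 13/200 = 95/117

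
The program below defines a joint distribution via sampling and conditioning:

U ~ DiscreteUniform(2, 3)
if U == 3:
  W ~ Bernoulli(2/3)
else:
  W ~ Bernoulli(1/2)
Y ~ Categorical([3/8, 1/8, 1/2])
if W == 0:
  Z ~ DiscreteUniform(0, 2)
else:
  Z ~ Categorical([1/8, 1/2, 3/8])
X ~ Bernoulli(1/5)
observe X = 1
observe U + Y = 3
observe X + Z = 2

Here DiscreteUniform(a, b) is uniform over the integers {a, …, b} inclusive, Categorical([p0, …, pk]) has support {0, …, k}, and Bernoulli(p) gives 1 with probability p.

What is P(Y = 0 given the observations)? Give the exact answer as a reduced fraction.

P(Y = 0 | obs) = 16/21

Enumerate traces; 4 have nonzero weight after conditioning:
  (U=2, W=0, Y=1, Z=1, X=1) weight 1/480
  (U=2, W=1, Y=1, Z=1, X=1) weight 1/320
  (U=3, W=0, Y=0, Z=1, X=1) weight 1/240
  (U=3, W=1, Y=0, Z=1, X=1) weight 1/80
Group by Y:
  weight(Y=0) = 1/60
  weight(Y=1) = 1/192
Total weight = 1/60 + 1/192 = 7/320
P(Y=0 | obs) = 1/60 / 7/320 = 16/21
P(Y=1 | obs) = 1/192 / 7/320 = 5/21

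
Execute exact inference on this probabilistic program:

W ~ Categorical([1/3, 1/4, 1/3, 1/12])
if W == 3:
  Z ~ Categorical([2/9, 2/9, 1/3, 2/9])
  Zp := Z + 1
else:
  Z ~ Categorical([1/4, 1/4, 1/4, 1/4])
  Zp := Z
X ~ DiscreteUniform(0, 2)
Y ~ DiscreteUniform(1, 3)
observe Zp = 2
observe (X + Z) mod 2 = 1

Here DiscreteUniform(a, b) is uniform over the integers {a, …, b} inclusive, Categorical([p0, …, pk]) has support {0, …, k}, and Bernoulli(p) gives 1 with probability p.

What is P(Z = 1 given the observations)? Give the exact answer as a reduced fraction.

Enumerate traces; 15 have nonzero weight after conditioning:
  (W=0, Z=2, X=1, Y=1) weight 1/108
  (W=0, Z=2, X=1, Y=2) weight 1/108
  (W=0, Z=2, X=1, Y=3) weight 1/108
  (W=1, Z=2, X=1, Y=1) weight 1/144
  (W=1, Z=2, X=1, Y=2) weight 1/144
  (W=1, Z=2, X=1, Y=3) weight 1/144
  (W=2, Z=2, X=1, Y=1) weight 1/108
  (W=2, Z=2, X=1, Y=2) weight 1/108
  (W=3, Z=1, X=0, Y=1) weight 1/486
  … 6 more
Group by Z:
  weight(Z=1) = 1/81
  weight(Z=2) = 11/144
Total weight = 1/81 + 11/144 = 115/1296
P(Z=1 | obs) = 1/81 / 115/1296 = 16/115
P(Z=2 | obs) = 11/144 / 115/1296 = 99/115

P(Z = 1 | obs) = 16/115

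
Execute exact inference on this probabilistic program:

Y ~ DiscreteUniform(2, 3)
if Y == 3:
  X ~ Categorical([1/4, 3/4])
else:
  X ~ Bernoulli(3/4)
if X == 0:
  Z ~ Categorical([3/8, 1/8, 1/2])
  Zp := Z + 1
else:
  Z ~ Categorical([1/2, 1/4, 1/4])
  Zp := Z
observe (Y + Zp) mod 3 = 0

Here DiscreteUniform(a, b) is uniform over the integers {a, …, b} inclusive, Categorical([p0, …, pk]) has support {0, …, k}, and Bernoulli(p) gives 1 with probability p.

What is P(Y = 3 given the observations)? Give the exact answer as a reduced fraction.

P(Y = 3 | obs) = 16/25

Enumerate traces; 4 have nonzero weight after conditioning:
  (Y=2, X=0, Z=0) weight 3/64
  (Y=2, X=1, Z=1) weight 3/32
  (Y=3, X=0, Z=2) weight 1/16
  (Y=3, X=1, Z=0) weight 3/16
Group by Y:
  weight(Y=2) = 9/64
  weight(Y=3) = 1/4
Total weight = 9/64 + 1/4 = 25/64
P(Y=2 | obs) = 9/64 / 25/64 = 9/25
P(Y=3 | obs) = 1/4 / 25/64 = 16/25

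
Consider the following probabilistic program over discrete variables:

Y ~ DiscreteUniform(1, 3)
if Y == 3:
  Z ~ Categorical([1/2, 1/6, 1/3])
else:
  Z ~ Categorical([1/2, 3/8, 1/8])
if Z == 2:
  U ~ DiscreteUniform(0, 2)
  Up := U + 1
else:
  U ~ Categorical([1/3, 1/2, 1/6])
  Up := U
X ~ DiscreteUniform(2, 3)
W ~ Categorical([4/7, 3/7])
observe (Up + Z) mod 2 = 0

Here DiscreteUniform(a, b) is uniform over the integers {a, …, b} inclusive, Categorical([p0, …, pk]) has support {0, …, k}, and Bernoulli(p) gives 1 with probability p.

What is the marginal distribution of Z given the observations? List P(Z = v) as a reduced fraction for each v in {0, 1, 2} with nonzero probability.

P(Z=0) = 54/101, P(Z=1) = 33/101, P(Z=2) = 14/101

Enumerate traces; 48 have nonzero weight after conditioning:
  (Y=1, Z=0, U=0, X=2, W=0) weight 1/63
  (Y=1, Z=0, U=0, X=2, W=1) weight 1/84
  (Y=1, Z=0, U=0, X=3, W=0) weight 1/63
  (Y=1, Z=0, U=0, X=3, W=1) weight 1/84
  (Y=1, Z=0, U=2, X=2, W=0) weight 1/126
  (Y=1, Z=0, U=2, X=2, W=1) weight 1/168
  (Y=1, Z=0, U=2, X=3, W=0) weight 1/126
  (Y=1, Z=0, U=2, X=3, W=1) weight 1/168
  (Y=1, Z=1, U=1, X=2, W=0) weight 1/56
  (Y=1, Z=2, U=1, X=2, W=0) weight 1/252
  … 38 more
Group by Z:
  weight(Z=0) = 1/4
  weight(Z=1) = 11/72
  weight(Z=2) = 7/108
Total weight = 1/4 + 11/72 + 7/108 = 101/216
P(Z=0 | obs) = 1/4 / 101/216 = 54/101
P(Z=1 | obs) = 11/72 / 101/216 = 33/101
P(Z=2 | obs) = 7/108 / 101/216 = 14/101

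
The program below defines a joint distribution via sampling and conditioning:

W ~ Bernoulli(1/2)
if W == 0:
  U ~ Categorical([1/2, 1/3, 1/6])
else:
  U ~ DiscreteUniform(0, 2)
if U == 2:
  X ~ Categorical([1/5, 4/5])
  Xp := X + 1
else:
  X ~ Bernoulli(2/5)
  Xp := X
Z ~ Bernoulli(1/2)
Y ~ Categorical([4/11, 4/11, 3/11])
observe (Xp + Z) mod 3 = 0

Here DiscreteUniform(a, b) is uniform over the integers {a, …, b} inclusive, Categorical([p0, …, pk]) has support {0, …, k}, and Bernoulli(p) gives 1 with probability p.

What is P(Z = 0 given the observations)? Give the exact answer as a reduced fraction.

P(Z = 0 | obs) = 9/13

Enumerate traces; 18 have nonzero weight after conditioning:
  (W=0, U=0, X=0, Z=0, Y=0) weight 3/110
  (W=0, U=0, X=0, Z=0, Y=1) weight 3/110
  (W=0, U=0, X=0, Z=0, Y=2) weight 9/440
  (W=0, U=1, X=0, Z=0, Y=0) weight 1/55
  (W=0, U=1, X=0, Z=0, Y=1) weight 1/55
  (W=0, U=1, X=0, Z=0, Y=2) weight 3/220
  (W=0, U=2, X=1, Z=1, Y=0) weight 2/165
  (W=0, U=2, X=1, Z=1, Y=1) weight 2/165
  … 10 more
Group by Z:
  weight(Z=0) = 9/40
  weight(Z=1) = 1/10
Total weight = 9/40 + 1/10 = 13/40
P(Z=0 | obs) = 9/40 / 13/40 = 9/13
P(Z=1 | obs) = 1/10 / 13/40 = 4/13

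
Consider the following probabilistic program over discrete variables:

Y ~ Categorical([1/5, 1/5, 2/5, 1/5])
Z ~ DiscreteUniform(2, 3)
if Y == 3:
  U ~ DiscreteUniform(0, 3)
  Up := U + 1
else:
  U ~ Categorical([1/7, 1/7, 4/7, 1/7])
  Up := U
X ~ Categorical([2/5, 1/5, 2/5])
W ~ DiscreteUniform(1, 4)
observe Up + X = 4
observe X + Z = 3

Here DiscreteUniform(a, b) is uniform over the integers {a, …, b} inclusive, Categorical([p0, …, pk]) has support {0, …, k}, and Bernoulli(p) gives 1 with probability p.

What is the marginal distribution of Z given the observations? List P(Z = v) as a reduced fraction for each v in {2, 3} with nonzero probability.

Enumerate traces; 20 have nonzero weight after conditioning:
  (Y=0, Z=2, U=3, X=1, W=1) weight 1/1400
  (Y=0, Z=2, U=3, X=1, W=2) weight 1/1400
  (Y=0, Z=2, U=3, X=1, W=3) weight 1/1400
  (Y=0, Z=2, U=3, X=1, W=4) weight 1/1400
  (Y=1, Z=2, U=3, X=1, W=1) weight 1/1400
  (Y=1, Z=2, U=3, X=1, W=2) weight 1/1400
  (Y=1, Z=2, U=3, X=1, W=3) weight 1/1400
  (Y=1, Z=2, U=3, X=1, W=4) weight 1/1400
  (Y=3, Z=3, U=3, X=0, W=1) weight 1/400
  … 11 more
Group by Z:
  weight(Z=2) = 23/1400
  weight(Z=3) = 1/100
Total weight = 23/1400 + 1/100 = 37/1400
P(Z=2 | obs) = 23/1400 / 37/1400 = 23/37
P(Z=3 | obs) = 1/100 / 37/1400 = 14/37

P(Z=2) = 23/37, P(Z=3) = 14/37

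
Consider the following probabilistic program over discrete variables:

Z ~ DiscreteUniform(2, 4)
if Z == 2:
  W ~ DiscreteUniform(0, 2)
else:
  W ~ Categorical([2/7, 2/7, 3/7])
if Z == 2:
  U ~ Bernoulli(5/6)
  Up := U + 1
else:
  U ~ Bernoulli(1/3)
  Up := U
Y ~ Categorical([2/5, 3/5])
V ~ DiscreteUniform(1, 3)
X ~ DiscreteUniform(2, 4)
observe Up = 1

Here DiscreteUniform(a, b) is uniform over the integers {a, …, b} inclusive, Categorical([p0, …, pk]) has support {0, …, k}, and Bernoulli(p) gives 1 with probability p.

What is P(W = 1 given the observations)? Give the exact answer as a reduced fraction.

P(W = 1 | obs) = 31/105

Enumerate traces; 162 have nonzero weight after conditioning:
  (Z=2, W=0, U=0, Y=0, V=1, X=2) weight 1/1215
  (Z=2, W=0, U=0, Y=0, V=1, X=3) weight 1/1215
  (Z=2, W=0, U=0, Y=0, V=1, X=4) weight 1/1215
  (Z=2, W=0, U=0, Y=0, V=2, X=2) weight 1/1215
  (Z=2, W=0, U=0, Y=0, V=2, X=3) weight 1/1215
  (Z=2, W=0, U=0, Y=0, V=2, X=4) weight 1/1215
  (Z=2, W=0, U=0, Y=0, V=3, X=2) weight 1/1215
  (Z=2, W=0, U=0, Y=0, V=3, X=3) weight 1/1215
  (Z=2, W=1, U=0, Y=0, V=1, X=2) weight 1/1215
  (Z=2, W=2, U=0, Y=0, V=1, X=2) weight 1/1215
  … 152 more
Group by W:
  weight(W=0) = 31/378
  weight(W=1) = 31/378
  weight(W=2) = 43/378
Total weight = 31/378 + 31/378 + 43/378 = 5/18
P(W=0 | obs) = 31/378 / 5/18 = 31/105
P(W=1 | obs) = 31/378 / 5/18 = 31/105
P(W=2 | obs) = 43/378 / 5/18 = 43/105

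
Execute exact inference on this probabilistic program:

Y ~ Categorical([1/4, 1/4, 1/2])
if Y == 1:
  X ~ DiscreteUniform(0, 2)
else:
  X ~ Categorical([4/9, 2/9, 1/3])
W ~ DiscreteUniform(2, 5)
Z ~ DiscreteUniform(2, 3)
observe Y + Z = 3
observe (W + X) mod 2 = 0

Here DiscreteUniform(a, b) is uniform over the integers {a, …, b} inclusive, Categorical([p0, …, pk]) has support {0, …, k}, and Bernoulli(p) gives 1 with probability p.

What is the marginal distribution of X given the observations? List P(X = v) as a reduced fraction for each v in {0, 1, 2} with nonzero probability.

P(X=0) = 7/18, P(X=1) = 5/18, P(X=2) = 1/3

Enumerate traces; 12 have nonzero weight after conditioning:
  (Y=0, X=0, W=2, Z=3) weight 1/72
  (Y=0, X=0, W=4, Z=3) weight 1/72
  (Y=0, X=1, W=3, Z=3) weight 1/144
  (Y=0, X=1, W=5, Z=3) weight 1/144
  (Y=0, X=2, W=2, Z=3) weight 1/96
  (Y=0, X=2, W=4, Z=3) weight 1/96
  (Y=1, X=0, W=2, Z=2) weight 1/96
  (Y=1, X=0, W=4, Z=2) weight 1/96
  … 4 more
Group by X:
  weight(X=0) = 7/144
  weight(X=1) = 5/144
  weight(X=2) = 1/24
Total weight = 7/144 + 5/144 + 1/24 = 1/8
P(X=0 | obs) = 7/144 / 1/8 = 7/18
P(X=1 | obs) = 5/144 / 1/8 = 5/18
P(X=2 | obs) = 1/24 / 1/8 = 1/3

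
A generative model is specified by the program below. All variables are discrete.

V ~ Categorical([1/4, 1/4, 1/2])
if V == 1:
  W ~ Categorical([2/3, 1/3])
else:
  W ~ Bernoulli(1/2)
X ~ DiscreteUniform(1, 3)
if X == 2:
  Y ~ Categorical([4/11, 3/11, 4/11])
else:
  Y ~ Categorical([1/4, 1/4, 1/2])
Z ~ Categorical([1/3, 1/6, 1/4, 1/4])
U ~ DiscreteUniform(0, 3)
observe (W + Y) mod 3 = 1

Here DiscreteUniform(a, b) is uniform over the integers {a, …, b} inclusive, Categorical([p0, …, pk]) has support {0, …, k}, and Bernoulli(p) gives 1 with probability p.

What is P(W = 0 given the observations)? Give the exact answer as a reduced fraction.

Enumerate traces; 288 have nonzero weight after conditioning:
  (V=0, W=0, X=1, Y=1, Z=0, U=0) weight 1/1152
  (V=0, W=0, X=1, Y=1, Z=0, U=1) weight 1/1152
  (V=0, W=0, X=1, Y=1, Z=0, U=2) weight 1/1152
  (V=0, W=0, X=1, Y=1, Z=0, U=3) weight 1/1152
  (V=0, W=0, X=1, Y=1, Z=1, U=0) weight 1/2304
  (V=0, W=0, X=1, Y=1, Z=1, U=1) weight 1/2304
  (V=0, W=0, X=1, Y=1, Z=1, U=2) weight 1/2304
  (V=0, W=0, X=1, Y=1, Z=1, U=3) weight 1/2304
  (V=0, W=1, X=1, Y=0, Z=0, U=0) weight 1/1152
  … 279 more
Group by W:
  weight(W=0) = 221/1584
  weight(W=1) = 19/144
Total weight = 221/1584 + 19/144 = 215/792
P(W=0 | obs) = 221/1584 / 215/792 = 221/430
P(W=1 | obs) = 19/144 / 215/792 = 209/430

P(W = 0 | obs) = 221/430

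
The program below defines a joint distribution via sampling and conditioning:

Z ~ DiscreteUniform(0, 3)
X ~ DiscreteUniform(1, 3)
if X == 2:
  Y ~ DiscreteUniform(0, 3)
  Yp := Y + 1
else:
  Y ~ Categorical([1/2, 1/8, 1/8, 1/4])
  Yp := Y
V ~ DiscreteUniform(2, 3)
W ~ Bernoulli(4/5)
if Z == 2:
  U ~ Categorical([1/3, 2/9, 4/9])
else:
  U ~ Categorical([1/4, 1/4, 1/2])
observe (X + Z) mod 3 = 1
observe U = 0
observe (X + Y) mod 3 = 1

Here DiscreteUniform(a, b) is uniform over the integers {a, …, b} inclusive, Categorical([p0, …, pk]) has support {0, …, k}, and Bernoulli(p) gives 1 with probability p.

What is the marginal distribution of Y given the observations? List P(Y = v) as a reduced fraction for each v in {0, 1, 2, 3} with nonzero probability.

P(Y=0) = 24/47, P(Y=1) = 3/47, P(Y=2) = 8/47, P(Y=3) = 12/47

Enumerate traces; 24 have nonzero weight after conditioning:
  (Z=0, X=1, Y=0, V=2, W=0, U=0) weight 1/960
  (Z=0, X=1, Y=0, V=2, W=1, U=0) weight 1/240
  (Z=0, X=1, Y=0, V=3, W=0, U=0) weight 1/960
  (Z=0, X=1, Y=0, V=3, W=1, U=0) weight 1/240
  (Z=0, X=1, Y=3, V=2, W=0, U=0) weight 1/1920
  (Z=0, X=1, Y=3, V=2, W=1, U=0) weight 1/480
  (Z=0, X=1, Y=3, V=3, W=0, U=0) weight 1/1920
  (Z=0, X=1, Y=3, V=3, W=1, U=0) weight 1/480
  (Z=1, X=3, Y=1, V=2, W=0, U=0) weight 1/3840
  (Z=2, X=2, Y=2, V=2, W=0, U=0) weight 1/1440
  … 14 more
Group by Y:
  weight(Y=0) = 1/48
  weight(Y=1) = 1/384
  weight(Y=2) = 1/144
  weight(Y=3) = 1/96
Total weight = 1/48 + 1/384 + 1/144 + 1/96 = 47/1152
P(Y=0 | obs) = 1/48 / 47/1152 = 24/47
P(Y=1 | obs) = 1/384 / 47/1152 = 3/47
P(Y=2 | obs) = 1/144 / 47/1152 = 8/47
P(Y=3 | obs) = 1/96 / 47/1152 = 12/47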